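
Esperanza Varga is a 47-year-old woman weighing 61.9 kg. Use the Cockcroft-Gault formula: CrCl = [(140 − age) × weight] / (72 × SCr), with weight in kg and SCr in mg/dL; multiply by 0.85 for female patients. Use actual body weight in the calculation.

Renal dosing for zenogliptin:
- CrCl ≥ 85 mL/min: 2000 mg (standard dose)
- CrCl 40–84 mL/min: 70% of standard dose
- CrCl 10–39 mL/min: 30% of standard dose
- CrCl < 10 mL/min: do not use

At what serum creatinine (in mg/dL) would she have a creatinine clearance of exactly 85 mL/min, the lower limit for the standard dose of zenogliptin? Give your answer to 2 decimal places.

0.80 mg/dL

Standard dose requires CrCl ≥ 85 mL/min.
Set (140 − 47) × 61.9 × 0.85 / (72 × SCr) = 85
SCr = (140 − 47) × 61.9 × 0.85 / (72 × 85) = 0.800 mg/dL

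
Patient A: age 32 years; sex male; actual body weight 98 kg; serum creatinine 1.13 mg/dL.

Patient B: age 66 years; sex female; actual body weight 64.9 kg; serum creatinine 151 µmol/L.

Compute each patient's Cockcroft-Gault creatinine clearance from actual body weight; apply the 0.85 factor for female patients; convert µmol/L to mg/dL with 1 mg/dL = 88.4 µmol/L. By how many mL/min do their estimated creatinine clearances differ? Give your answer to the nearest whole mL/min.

97 mL/min

Patient A: CrCl = (140 − 32) × 98 / (72 × 1.13) = 10584.0 / 81.36 ≈ 130.1 mL/min
Patient B: SCr = 151 / 88.4 = 1.708 mg/dL
Patient B: CrCl = (140 − 66) × 64.9 / (72 × 1.708) × 0.85 = 4802.6 / 122.98 × 0.85 ≈ 33.2 mL/min
|130.1 − 33.2| = 96.9 mL/min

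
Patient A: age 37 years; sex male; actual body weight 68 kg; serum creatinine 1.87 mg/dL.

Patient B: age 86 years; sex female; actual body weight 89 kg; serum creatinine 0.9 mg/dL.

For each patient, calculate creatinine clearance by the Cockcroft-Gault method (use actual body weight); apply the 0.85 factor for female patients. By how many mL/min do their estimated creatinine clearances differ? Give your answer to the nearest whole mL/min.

11 mL/min

Patient A: CrCl = (140 − 37) × 68 / (72 × 1.87) = 7004.0 / 134.64 ≈ 52.0 mL/min
Patient B: CrCl = (140 − 86) × 89 / (72 × 0.9) × 0.85 = 4806.0 / 64.80 × 0.85 ≈ 63.0 mL/min
|52.0 − 63.0| = 11.0 mL/min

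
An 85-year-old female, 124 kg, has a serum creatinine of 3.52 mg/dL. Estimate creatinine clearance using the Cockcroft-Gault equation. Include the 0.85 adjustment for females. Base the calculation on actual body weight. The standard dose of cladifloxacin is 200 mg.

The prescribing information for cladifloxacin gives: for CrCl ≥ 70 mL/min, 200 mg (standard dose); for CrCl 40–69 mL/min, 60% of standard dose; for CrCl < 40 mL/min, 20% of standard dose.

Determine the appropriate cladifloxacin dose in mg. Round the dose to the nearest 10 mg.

40 mg

CrCl = (140 − 85) × 124 / (72 × 3.52) × 0.85 = 6820.0 / 253.44 × 0.85 ≈ 22.9 mL/min
CrCl ≈ 23 mL/min → bracket < 40 mL/min.
20% of 200 mg = 40 mg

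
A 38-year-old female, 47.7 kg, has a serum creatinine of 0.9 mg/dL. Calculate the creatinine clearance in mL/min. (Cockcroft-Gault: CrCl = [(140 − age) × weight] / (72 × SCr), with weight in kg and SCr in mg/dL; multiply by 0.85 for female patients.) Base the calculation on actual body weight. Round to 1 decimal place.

63.8 mL/min

CrCl = (140 − 38) × 47.7 / (72 × 0.9) × 0.85 = 4865.4 / 64.80 × 0.85 ≈ 63.8 mL/min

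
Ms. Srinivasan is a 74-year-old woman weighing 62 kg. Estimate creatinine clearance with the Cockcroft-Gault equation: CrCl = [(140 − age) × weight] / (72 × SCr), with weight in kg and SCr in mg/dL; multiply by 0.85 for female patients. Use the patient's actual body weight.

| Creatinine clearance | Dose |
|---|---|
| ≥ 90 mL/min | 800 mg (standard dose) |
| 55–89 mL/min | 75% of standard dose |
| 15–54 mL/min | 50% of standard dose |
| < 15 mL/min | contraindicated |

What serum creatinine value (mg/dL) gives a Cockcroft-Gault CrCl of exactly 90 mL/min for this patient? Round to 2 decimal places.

Standard dose requires CrCl ≥ 90 mL/min.
Set (140 − 74) × 62 × 0.85 / (72 × SCr) = 90
SCr = (140 − 74) × 62 × 0.85 / (72 × 90) = 0.537 mg/dL

0.54 mg/dL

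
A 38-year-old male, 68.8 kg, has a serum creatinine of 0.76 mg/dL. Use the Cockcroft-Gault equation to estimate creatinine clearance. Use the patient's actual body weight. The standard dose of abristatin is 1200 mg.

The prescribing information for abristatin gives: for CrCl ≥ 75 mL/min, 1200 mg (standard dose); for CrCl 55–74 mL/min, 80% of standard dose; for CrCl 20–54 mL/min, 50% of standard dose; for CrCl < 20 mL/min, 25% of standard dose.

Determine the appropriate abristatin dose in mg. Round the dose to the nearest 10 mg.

1200 mg

CrCl = (140 − 38) × 68.8 / (72 × 0.76) = 7017.6 / 54.72 ≈ 128.2 mL/min
CrCl ≈ 128 mL/min → bracket ≥ 75 mL/min.
100% of 1200 mg = 1200 mg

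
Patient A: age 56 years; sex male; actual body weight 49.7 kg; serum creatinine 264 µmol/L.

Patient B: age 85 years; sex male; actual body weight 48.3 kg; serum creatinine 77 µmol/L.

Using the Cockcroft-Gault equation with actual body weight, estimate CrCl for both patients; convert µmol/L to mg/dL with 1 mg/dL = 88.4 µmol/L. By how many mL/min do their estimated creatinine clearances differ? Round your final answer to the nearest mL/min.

Patient A: SCr = 264 / 88.4 = 2.986 mg/dL
Patient A: CrCl = (140 − 56) × 49.7 / (72 × 2.986) = 4174.8 / 214.99 ≈ 19.4 mL/min
Patient B: SCr = 77 / 88.4 = 0.871 mg/dL
Patient B: CrCl = (140 − 85) × 48.3 / (72 × 0.871) = 2656.5 / 62.71 ≈ 42.4 mL/min
|19.4 − 42.4| = 23.0 mL/min

23 mL/min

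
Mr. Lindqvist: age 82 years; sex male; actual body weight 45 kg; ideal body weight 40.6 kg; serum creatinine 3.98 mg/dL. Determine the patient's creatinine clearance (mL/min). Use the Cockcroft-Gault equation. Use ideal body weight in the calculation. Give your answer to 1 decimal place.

8.2 mL/min

CrCl = (140 − 82) × 40.6 / (72 × 3.98) = 2354.8 / 286.56 ≈ 8.2 mL/min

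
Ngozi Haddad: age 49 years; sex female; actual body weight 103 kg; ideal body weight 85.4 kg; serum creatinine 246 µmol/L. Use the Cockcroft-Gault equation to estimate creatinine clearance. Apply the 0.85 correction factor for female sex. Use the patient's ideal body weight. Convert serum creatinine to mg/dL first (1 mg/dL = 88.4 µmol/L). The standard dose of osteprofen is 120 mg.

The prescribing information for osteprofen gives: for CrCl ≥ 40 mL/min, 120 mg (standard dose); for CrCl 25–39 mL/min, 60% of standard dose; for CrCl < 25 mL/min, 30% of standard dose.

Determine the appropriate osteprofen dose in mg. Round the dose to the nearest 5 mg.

SCr = 246 / 88.4 = 2.783 mg/dL
CrCl = (140 − 49) × 85.4 / (72 × 2.783) × 0.85 = 7771.4 / 200.38 × 0.85 ≈ 33.0 mL/min
CrCl ≈ 33 mL/min → bracket 25–39 mL/min.
60% of 120 mg = 72 mg → 70 mg

70 mg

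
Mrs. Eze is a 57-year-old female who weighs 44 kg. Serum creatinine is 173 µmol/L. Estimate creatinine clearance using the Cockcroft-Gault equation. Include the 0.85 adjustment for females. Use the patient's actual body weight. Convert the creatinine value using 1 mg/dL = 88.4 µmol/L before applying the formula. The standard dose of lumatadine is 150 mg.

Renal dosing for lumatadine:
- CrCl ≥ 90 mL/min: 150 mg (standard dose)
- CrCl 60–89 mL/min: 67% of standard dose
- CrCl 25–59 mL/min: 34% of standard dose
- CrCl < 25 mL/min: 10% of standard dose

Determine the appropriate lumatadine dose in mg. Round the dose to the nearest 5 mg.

SCr = 173 / 88.4 = 1.957 mg/dL
CrCl = (140 − 57) × 44 / (72 × 1.957) × 0.85 = 3652.0 / 140.90 × 0.85 ≈ 22.0 mL/min
CrCl ≈ 22 mL/min → bracket < 25 mL/min.
10% of 150 mg = 15 mg

15 mg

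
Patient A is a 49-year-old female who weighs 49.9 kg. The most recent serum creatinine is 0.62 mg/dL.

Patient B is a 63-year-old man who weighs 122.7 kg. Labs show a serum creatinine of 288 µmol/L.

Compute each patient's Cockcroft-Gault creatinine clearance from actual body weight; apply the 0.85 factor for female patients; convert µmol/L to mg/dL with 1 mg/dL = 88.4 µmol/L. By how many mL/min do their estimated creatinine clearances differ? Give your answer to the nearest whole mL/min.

46 mL/min

Patient A: CrCl = (140 − 49) × 49.9 / (72 × 0.62) × 0.85 = 4540.9 / 44.64 × 0.85 ≈ 86.5 mL/min
Patient B: SCr = 288 / 88.4 = 3.258 mg/dL
Patient B: CrCl = (140 − 63) × 122.7 / (72 × 3.258) = 9447.9 / 234.58 ≈ 40.3 mL/min
|86.5 − 40.3| = 46.2 mL/min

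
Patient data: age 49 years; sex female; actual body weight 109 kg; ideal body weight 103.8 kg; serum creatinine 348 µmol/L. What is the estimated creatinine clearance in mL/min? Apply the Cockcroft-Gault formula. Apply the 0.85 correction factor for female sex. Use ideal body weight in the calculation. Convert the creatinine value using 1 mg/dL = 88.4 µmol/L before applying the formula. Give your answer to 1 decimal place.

SCr = 348 / 88.4 = 3.937 mg/dL
CrCl = (140 − 49) × 103.8 / (72 × 3.937) × 0.85 = 9445.8 / 283.46 × 0.85 ≈ 28.3 mL/min

28.3 mL/min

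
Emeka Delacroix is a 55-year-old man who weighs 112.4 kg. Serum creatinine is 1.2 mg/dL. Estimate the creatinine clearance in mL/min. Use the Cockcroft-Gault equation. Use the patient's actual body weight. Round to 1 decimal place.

110.6 mL/min

CrCl = (140 − 55) × 112.4 / (72 × 1.2) = 9554.0 / 86.40 ≈ 110.6 mL/min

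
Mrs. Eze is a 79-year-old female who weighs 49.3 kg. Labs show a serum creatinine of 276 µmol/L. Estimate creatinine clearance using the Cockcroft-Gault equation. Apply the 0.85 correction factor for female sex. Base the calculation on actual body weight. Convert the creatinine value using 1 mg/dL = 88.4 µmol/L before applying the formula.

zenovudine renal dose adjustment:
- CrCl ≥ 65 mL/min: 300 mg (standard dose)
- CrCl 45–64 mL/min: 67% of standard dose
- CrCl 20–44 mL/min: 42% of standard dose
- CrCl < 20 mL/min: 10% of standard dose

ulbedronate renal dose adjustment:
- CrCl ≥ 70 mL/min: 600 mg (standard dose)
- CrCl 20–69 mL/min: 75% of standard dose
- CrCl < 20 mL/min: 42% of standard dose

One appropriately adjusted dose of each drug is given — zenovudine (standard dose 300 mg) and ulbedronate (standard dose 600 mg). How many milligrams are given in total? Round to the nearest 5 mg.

280 mg

SCr = 276 / 88.4 = 3.122 mg/dL
CrCl = (140 − 79) × 49.3 / (72 × 3.122) × 0.85 = 3007.3 / 224.78 × 0.85 ≈ 11.4 mL/min
CrCl ≈ 11 mL/min.
zenovudine: < 20 mL/min → 10% of 300 mg = 30 mg.
ulbedronate: < 20 mL/min → 42% of 600 mg = 252 mg.
Total = 30 + 252 = 282 mg.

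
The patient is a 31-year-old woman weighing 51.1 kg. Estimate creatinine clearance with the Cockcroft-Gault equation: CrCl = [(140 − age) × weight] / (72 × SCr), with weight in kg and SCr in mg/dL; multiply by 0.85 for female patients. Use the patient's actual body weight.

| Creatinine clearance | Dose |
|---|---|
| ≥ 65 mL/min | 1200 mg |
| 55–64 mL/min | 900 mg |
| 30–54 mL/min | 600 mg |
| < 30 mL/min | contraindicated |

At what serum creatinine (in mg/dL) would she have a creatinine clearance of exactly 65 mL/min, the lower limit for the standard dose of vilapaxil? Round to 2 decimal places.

1.01 mg/dL

Standard dose requires CrCl ≥ 65 mL/min.
Set (140 − 31) × 51.1 × 0.85 / (72 × SCr) = 65
SCr = (140 − 31) × 51.1 × 0.85 / (72 × 65) = 1.012 mg/dL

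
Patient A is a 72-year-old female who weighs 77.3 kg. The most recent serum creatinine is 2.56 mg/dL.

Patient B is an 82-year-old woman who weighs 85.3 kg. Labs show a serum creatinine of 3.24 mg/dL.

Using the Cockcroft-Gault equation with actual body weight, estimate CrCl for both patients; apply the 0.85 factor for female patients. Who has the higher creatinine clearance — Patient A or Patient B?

Patient A: CrCl = (140 − 72) × 77.3 / (72 × 2.56) × 0.85 = 5256.4 / 184.32 × 0.85 ≈ 24.2 mL/min
Patient B: CrCl = (140 − 82) × 85.3 / (72 × 3.24) × 0.85 = 4947.4 / 233.28 × 0.85 ≈ 18.0 mL/min
24.2 vs 18.0 mL/min → Patient A is higher.

Patient A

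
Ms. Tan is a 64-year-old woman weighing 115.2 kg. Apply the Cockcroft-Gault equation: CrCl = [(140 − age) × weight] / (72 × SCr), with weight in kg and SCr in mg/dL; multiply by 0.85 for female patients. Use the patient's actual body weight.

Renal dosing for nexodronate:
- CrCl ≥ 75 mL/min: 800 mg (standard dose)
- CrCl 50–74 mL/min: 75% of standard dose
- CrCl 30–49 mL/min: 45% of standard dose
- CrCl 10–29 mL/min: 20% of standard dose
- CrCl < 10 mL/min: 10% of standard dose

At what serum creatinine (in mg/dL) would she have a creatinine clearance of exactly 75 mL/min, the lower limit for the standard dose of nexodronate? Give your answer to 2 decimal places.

Standard dose requires CrCl ≥ 75 mL/min.
Set (140 − 64) × 115.2 × 0.85 / (72 × SCr) = 75
SCr = (140 − 64) × 115.2 × 0.85 / (72 × 75) = 1.378 mg/dL

1.38 mg/dL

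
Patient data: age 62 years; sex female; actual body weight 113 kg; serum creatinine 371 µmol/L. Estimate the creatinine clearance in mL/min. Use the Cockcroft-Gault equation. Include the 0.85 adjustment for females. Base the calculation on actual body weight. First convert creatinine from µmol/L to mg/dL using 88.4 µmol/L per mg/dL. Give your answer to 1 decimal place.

SCr = 371 / 88.4 = 4.197 mg/dL
CrCl = (140 − 62) × 113 / (72 × 4.197) × 0.85 = 8814.0 / 302.18 × 0.85 ≈ 24.8 mL/min

24.8 mL/min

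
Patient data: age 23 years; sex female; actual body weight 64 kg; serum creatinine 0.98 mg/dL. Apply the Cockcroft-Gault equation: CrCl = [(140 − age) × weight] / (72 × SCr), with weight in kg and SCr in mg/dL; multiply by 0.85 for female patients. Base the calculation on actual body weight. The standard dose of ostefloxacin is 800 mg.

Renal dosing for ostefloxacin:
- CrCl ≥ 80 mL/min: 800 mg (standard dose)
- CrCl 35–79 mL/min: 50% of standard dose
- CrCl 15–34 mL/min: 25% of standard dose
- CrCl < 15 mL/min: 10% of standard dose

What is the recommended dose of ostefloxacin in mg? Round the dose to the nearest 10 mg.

CrCl = (140 − 23) × 64 / (72 × 0.98) × 0.85 = 7488.0 / 70.56 × 0.85 ≈ 90.2 mL/min
CrCl ≈ 90 mL/min → bracket ≥ 80 mL/min.
100% of 800 mg = 800 mg

800 mg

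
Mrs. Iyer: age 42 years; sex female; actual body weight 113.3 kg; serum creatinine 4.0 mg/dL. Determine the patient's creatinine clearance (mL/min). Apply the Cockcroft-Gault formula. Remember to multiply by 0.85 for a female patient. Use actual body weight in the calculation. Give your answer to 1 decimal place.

CrCl = (140 − 42) × 113.3 / (72 × 4) × 0.85 = 11103.4 / 288.00 × 0.85 ≈ 32.8 mL/min

32.8 mL/min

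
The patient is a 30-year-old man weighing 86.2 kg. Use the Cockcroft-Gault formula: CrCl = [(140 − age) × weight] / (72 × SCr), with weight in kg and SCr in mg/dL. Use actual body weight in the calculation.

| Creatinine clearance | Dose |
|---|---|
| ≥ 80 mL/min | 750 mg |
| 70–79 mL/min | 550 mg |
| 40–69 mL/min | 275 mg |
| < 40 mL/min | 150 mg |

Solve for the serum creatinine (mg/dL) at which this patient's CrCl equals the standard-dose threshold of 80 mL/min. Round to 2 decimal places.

Standard dose requires CrCl ≥ 80 mL/min.
Set (140 − 30) × 86.2 / (72 × SCr) = 80
SCr = (140 − 30) × 86.2 / (72 × 80) = 1.646 mg/dL

1.65 mg/dL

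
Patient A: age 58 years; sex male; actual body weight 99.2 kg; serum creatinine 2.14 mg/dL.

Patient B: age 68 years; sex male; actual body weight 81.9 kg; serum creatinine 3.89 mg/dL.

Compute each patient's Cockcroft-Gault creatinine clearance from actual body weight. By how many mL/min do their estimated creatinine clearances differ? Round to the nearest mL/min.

Patient A: CrCl = (140 − 58) × 99.2 / (72 × 2.14) = 8134.4 / 154.08 ≈ 52.8 mL/min
Patient B: CrCl = (140 − 68) × 81.9 / (72 × 3.89) = 5896.8 / 280.08 ≈ 21.1 mL/min
|52.8 − 21.1| = 31.7 mL/min

32 mL/min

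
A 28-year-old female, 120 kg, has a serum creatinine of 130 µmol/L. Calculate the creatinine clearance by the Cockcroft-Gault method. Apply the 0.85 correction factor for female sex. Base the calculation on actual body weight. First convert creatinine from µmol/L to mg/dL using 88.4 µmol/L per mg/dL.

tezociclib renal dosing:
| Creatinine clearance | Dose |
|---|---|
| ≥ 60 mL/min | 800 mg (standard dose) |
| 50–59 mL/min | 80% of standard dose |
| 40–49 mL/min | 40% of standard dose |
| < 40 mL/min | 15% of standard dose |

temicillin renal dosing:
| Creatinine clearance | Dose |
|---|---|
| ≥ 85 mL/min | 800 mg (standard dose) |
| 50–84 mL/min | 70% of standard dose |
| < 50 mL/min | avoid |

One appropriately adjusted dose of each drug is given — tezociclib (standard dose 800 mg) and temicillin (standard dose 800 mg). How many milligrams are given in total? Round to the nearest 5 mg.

SCr = 130 / 88.4 = 1.471 mg/dL
CrCl = (140 − 28) × 120 / (72 × 1.471) × 0.85 = 13440.0 / 105.91 × 0.85 ≈ 107.9 mL/min
CrCl ≈ 108 mL/min.
tezociclib: ≥ 60 mL/min → 100% of 800 mg = 800 mg.
temicillin: ≥ 85 mL/min → 100% of 800 mg = 800 mg.
Total = 800 + 800 = 1600 mg.

1600 mg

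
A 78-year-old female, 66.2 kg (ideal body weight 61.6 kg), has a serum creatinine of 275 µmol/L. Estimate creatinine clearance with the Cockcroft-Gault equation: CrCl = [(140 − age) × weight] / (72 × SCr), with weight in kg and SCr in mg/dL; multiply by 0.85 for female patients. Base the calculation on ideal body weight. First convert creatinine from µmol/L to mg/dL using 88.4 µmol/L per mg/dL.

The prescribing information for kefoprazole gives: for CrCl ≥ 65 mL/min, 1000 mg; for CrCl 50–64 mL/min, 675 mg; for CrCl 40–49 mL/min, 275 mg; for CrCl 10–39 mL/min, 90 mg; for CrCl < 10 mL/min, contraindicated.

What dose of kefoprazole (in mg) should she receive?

90 mg

SCr = 275 / 88.4 = 3.111 mg/dL
CrCl = (140 − 78) × 61.6 / (72 × 3.111) × 0.85 = 3819.2 / 223.99 × 0.85 ≈ 14.5 mL/min
CrCl ≈ 14 mL/min → bracket 10–39 mL/min.
Dose for this bracket: 90 mg.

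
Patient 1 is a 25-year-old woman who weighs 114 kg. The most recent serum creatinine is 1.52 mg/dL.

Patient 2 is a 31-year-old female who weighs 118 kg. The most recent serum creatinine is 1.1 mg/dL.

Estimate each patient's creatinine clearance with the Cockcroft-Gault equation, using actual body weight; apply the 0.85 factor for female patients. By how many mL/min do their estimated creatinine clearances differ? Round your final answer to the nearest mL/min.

36 mL/min

Patient 1: CrCl = (140 − 25) × 114 / (72 × 1.52) × 0.85 = 13110.0 / 109.44 × 0.85 ≈ 101.8 mL/min
Patient 2: CrCl = (140 − 31) × 118 / (72 × 1.1) × 0.85 = 12862.0 / 79.20 × 0.85 ≈ 138.0 mL/min
|101.8 − 138.0| = 36.2 mL/min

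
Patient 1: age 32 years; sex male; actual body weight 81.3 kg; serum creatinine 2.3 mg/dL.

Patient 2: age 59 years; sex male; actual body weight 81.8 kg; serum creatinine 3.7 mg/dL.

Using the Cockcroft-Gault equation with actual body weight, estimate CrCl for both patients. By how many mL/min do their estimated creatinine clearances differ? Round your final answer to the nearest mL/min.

Patient 1: CrCl = (140 − 32) × 81.3 / (72 × 2.3) = 8780.4 / 165.60 ≈ 53.0 mL/min
Patient 2: CrCl = (140 − 59) × 81.8 / (72 × 3.7) = 6625.8 / 266.40 ≈ 24.9 mL/min
|53.0 − 24.9| = 28.1 mL/min

28 mL/min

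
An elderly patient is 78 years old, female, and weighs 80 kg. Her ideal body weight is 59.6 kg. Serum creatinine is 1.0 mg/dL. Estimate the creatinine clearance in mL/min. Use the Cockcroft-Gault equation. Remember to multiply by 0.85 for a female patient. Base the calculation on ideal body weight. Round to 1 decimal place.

43.6 mL/min

CrCl = (140 − 78) × 59.6 / (72 × 1) × 0.85 = 3695.2 / 72.00 × 0.85 ≈ 43.6 mL/min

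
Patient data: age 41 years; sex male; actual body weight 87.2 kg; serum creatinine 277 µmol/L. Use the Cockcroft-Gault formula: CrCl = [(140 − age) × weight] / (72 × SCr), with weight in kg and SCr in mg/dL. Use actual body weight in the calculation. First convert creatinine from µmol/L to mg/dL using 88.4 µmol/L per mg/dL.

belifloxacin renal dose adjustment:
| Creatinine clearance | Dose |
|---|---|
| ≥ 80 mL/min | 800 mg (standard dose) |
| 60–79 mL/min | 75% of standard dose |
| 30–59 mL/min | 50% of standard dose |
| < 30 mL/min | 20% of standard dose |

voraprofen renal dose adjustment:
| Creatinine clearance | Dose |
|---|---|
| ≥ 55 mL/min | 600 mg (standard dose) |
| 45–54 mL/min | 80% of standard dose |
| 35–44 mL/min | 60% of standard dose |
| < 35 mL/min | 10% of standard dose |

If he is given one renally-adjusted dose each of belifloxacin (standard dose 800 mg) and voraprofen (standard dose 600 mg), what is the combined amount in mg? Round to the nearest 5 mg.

SCr = 277 / 88.4 = 3.133 mg/dL
CrCl = (140 − 41) × 87.2 / (72 × 3.133) = 8632.8 / 225.58 ≈ 38.3 mL/min
CrCl ≈ 38 mL/min.
belifloxacin: 30–59 mL/min → 50% of 800 mg = 400 mg.
voraprofen: 35–44 mL/min → 60% of 600 mg = 360 mg.
Total = 400 + 360 = 760 mg.

760 mg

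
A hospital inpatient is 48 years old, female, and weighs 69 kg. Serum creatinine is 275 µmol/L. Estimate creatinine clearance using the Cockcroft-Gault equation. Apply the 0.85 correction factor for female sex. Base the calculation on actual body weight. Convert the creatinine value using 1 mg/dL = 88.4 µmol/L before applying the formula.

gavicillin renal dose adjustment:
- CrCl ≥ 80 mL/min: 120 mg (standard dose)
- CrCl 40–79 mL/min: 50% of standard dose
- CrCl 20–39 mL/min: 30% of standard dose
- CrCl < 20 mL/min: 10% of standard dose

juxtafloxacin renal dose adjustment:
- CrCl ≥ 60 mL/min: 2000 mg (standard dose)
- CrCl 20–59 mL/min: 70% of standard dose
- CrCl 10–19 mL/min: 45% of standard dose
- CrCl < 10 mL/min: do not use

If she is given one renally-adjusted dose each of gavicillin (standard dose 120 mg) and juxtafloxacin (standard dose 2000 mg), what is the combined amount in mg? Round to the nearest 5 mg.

SCr = 275 / 88.4 = 3.111 mg/dL
CrCl = (140 − 48) × 69 / (72 × 3.111) × 0.85 = 6348.0 / 223.99 × 0.85 ≈ 24.1 mL/min
CrCl ≈ 24 mL/min.
gavicillin: 20–39 mL/min → 30% of 120 mg = 36 mg.
juxtafloxacin: 20–59 mL/min → 70% of 2000 mg = 1400 mg.
Total = 36 + 1400 = 1436 mg.

1435 mg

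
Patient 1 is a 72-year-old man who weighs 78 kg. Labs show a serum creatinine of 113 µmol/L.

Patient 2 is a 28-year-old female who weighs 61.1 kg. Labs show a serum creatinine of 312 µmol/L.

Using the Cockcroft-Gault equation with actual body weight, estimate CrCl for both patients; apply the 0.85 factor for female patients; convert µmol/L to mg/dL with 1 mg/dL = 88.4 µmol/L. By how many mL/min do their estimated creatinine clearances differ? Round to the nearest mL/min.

35 mL/min

Patient 1: SCr = 113 / 88.4 = 1.278 mg/dL
Patient 1: CrCl = (140 − 72) × 78 / (72 × 1.278) = 5304.0 / 92.02 ≈ 57.6 mL/min
Patient 2: SCr = 312 / 88.4 = 3.529 mg/dL
Patient 2: CrCl = (140 − 28) × 61.1 / (72 × 3.529) × 0.85 = 6843.2 / 254.09 × 0.85 ≈ 22.9 mL/min
|57.6 − 22.9| = 34.7 mL/min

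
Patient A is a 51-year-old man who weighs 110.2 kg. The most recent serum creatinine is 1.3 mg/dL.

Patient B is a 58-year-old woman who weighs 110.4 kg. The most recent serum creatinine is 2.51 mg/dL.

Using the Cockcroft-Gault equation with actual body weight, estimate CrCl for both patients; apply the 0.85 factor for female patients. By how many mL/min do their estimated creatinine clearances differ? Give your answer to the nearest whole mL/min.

62 mL/min

Patient A: CrCl = (140 − 51) × 110.2 / (72 × 1.3) = 9807.8 / 93.60 ≈ 104.8 mL/min
Patient B: CrCl = (140 − 58) × 110.4 / (72 × 2.51) × 0.85 = 9052.8 / 180.72 × 0.85 ≈ 42.6 mL/min
|104.8 − 42.6| = 62.2 mL/min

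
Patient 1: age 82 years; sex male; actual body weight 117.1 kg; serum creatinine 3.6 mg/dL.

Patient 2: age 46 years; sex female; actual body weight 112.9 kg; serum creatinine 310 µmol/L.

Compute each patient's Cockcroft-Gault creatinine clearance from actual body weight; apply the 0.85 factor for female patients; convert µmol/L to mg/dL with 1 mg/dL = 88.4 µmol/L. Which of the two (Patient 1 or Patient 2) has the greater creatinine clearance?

Patient 2

Patient 1: CrCl = (140 − 82) × 117.1 / (72 × 3.6) = 6791.8 / 259.20 ≈ 26.2 mL/min
Patient 2: SCr = 310 / 88.4 = 3.507 mg/dL
Patient 2: CrCl = (140 − 46) × 112.9 / (72 × 3.507) × 0.85 = 10612.6 / 252.50 × 0.85 ≈ 35.7 mL/min
26.2 vs 35.7 mL/min → Patient 2 is higher.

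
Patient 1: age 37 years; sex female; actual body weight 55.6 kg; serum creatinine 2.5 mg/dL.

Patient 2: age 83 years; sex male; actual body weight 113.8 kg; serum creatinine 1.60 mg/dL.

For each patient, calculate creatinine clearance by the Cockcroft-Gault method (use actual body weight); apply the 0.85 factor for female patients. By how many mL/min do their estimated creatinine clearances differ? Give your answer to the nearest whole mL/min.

Patient 1: CrCl = (140 − 37) × 55.6 / (72 × 2.5) × 0.85 = 5726.8 / 180.00 × 0.85 ≈ 27.0 mL/min
Patient 2: CrCl = (140 − 83) × 113.8 / (72 × 1.6) = 6486.6 / 115.20 ≈ 56.3 mL/min
|27.0 − 56.3| = 29.3 mL/min

29 mL/min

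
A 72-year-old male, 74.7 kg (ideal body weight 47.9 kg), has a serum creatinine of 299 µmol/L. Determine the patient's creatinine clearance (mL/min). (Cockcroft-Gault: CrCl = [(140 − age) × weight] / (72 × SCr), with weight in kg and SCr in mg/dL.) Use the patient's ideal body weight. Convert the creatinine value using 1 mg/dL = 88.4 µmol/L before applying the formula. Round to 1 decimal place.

13.4 mL/min

SCr = 299 / 88.4 = 3.382 mg/dL
CrCl = (140 − 72) × 47.9 / (72 × 3.382) = 3257.2 / 243.50 ≈ 13.4 mL/min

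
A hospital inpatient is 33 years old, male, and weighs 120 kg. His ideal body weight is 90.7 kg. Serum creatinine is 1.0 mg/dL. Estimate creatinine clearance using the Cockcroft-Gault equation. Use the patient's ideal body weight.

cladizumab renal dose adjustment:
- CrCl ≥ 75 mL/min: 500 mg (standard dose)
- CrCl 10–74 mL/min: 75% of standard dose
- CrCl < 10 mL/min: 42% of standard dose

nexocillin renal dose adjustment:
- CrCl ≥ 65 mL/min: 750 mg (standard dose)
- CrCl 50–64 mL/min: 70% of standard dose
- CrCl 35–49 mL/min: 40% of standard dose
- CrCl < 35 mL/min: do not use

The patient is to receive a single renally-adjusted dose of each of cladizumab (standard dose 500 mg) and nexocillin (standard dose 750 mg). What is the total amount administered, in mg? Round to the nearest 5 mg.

1250 mg

CrCl = (140 − 33) × 90.7 / (72 × 1) = 9704.9 / 72.00 ≈ 134.8 mL/min
CrCl ≈ 135 mL/min.
cladizumab: ≥ 75 mL/min → 100% of 500 mg = 500 mg.
nexocillin: ≥ 65 mL/min → 100% of 750 mg = 750 mg.
Total = 500 + 750 = 1250 mg.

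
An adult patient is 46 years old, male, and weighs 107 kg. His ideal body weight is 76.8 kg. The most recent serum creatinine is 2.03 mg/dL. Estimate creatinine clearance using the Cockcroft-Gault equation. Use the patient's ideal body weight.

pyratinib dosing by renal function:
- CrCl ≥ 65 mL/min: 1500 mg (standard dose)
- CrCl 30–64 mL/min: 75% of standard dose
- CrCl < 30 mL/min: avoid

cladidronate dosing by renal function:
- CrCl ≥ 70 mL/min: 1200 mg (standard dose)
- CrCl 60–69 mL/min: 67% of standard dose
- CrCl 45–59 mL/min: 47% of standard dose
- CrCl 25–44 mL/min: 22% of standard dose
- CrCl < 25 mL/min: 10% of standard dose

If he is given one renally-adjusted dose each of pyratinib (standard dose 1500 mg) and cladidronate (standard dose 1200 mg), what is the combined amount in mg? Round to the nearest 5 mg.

CrCl = (140 − 46) × 76.8 / (72 × 2.03) = 7219.2 / 146.16 ≈ 49.4 mL/min
CrCl ≈ 49 mL/min.
pyratinib: 30–64 mL/min → 75% of 1500 mg = 1125 mg.
cladidronate: 45–59 mL/min → 47% of 1200 mg = 564 mg.
Total = 1125 + 564 = 1689 mg.

1690 mg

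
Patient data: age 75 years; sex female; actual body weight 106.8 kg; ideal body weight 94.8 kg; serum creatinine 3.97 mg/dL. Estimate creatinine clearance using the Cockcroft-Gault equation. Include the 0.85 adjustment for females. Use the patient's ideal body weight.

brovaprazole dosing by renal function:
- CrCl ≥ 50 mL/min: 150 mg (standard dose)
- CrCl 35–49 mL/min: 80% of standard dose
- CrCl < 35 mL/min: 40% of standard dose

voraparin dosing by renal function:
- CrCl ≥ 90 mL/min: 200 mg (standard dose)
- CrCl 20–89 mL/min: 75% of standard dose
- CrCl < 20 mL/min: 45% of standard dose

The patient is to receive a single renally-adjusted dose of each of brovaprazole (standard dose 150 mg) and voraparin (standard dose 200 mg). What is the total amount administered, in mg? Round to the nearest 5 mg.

150 mg

CrCl = (140 − 75) × 94.8 / (72 × 3.97) × 0.85 = 6162.0 / 285.84 × 0.85 ≈ 18.3 mL/min
CrCl ≈ 18 mL/min.
brovaprazole: < 35 mL/min → 40% of 150 mg = 60 mg.
voraparin: < 20 mL/min → 45% of 200 mg = 90 mg.
Total = 60 + 90 = 150 mg.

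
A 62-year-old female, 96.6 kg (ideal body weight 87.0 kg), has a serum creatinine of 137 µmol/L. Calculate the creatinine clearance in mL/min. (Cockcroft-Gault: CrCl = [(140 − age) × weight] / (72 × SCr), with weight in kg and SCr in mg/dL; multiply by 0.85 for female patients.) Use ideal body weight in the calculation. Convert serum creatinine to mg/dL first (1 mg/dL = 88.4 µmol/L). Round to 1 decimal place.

SCr = 137 / 88.4 = 1.55 mg/dL
CrCl = (140 − 62) × 87 / (72 × 1.55) × 0.85 = 6786.0 / 111.60 × 0.85 ≈ 51.7 mL/min

51.7 mL/min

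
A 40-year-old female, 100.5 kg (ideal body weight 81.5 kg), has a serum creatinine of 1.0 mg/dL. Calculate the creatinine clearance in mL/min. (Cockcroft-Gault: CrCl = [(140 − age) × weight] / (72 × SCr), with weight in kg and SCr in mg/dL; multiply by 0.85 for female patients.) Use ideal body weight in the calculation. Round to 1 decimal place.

CrCl = (140 − 40) × 81.5 / (72 × 1) × 0.85 = 8150.0 / 72.00 × 0.85 ≈ 96.2 mL/min

96.2 mL/min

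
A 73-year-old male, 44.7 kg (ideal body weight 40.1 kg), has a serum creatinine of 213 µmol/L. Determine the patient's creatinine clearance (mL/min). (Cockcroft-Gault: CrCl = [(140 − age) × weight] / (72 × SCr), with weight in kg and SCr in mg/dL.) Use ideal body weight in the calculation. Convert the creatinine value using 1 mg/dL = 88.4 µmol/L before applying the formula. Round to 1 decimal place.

15.5 mL/min

SCr = 213 / 88.4 = 2.41 mg/dL
CrCl = (140 − 73) × 40.1 / (72 × 2.41) = 2686.7 / 173.52 ≈ 15.5 mL/min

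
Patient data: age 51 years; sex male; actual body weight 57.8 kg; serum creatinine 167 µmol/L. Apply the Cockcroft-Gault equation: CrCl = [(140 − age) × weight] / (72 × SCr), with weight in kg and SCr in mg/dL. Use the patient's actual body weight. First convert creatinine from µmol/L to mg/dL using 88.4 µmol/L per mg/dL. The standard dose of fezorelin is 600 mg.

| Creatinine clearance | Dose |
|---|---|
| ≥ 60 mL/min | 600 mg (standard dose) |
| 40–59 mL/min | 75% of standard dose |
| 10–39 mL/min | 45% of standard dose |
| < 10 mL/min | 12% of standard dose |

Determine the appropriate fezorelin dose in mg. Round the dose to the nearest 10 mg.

270 mg

SCr = 167 / 88.4 = 1.889 mg/dL
CrCl = (140 − 51) × 57.8 / (72 × 1.889) = 5144.2 / 136.01 ≈ 37.8 mL/min
CrCl ≈ 38 mL/min → bracket 10–39 mL/min.
45% of 600 mg = 270 mg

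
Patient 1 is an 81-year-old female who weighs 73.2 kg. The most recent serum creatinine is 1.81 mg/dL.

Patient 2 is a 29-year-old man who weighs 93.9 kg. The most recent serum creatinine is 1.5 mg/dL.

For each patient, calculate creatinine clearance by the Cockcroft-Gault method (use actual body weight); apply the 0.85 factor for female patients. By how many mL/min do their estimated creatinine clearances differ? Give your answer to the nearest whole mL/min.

Patient 1: CrCl = (140 − 81) × 73.2 / (72 × 1.81) × 0.85 = 4318.8 / 130.32 × 0.85 ≈ 28.2 mL/min
Patient 2: CrCl = (140 − 29) × 93.9 / (72 × 1.5) = 10422.9 / 108.00 ≈ 96.5 mL/min
|28.2 − 96.5| = 68.3 mL/min

68 mL/min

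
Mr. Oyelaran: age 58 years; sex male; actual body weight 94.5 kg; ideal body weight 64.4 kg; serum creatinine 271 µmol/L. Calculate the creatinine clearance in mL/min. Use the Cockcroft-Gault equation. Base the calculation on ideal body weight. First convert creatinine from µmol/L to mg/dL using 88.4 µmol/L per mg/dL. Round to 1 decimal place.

23.9 mL/min

SCr = 271 / 88.4 = 3.066 mg/dL
CrCl = (140 − 58) × 64.4 / (72 × 3.066) = 5280.8 / 220.75 ≈ 23.9 mL/min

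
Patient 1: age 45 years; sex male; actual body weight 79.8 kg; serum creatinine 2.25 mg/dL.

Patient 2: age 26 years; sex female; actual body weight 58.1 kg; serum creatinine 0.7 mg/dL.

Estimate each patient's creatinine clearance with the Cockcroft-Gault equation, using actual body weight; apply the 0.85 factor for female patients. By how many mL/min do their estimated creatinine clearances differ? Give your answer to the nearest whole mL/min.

Patient 1: CrCl = (140 − 45) × 79.8 / (72 × 2.25) = 7581.0 / 162.00 ≈ 46.8 mL/min
Patient 2: CrCl = (140 − 26) × 58.1 / (72 × 0.7) × 0.85 = 6623.4 / 50.40 × 0.85 ≈ 111.7 mL/min
|46.8 − 111.7| = 64.9 mL/min

65 mL/min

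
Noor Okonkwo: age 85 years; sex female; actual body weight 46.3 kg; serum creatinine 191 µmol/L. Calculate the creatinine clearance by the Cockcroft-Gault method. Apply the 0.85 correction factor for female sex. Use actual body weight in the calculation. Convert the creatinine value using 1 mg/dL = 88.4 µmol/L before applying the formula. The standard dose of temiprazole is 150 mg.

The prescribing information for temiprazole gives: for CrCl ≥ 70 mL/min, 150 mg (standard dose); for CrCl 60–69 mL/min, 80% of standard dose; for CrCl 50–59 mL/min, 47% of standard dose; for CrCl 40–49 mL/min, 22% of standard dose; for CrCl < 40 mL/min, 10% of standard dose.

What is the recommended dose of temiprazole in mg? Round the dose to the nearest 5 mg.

15 mg

SCr = 191 / 88.4 = 2.161 mg/dL
CrCl = (140 − 85) × 46.3 / (72 × 2.161) × 0.85 = 2546.5 / 155.59 × 0.85 ≈ 13.9 mL/min
CrCl ≈ 14 mL/min → bracket < 40 mL/min.
10% of 150 mg = 15 mg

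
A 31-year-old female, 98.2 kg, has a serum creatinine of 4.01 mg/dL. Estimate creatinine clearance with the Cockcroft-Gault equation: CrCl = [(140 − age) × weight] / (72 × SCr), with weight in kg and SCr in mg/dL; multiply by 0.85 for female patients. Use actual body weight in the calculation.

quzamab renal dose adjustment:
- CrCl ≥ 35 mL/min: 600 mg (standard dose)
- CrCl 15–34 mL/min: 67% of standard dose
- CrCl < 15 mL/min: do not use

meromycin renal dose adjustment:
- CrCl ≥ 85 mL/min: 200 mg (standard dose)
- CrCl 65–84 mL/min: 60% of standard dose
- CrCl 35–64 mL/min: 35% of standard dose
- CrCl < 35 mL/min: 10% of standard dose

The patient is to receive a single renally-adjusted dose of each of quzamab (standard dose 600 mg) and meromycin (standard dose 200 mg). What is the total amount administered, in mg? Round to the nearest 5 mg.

420 mg

CrCl = (140 − 31) × 98.2 / (72 × 4.01) × 0.85 = 10703.8 / 288.72 × 0.85 ≈ 31.5 mL/min
CrCl ≈ 32 mL/min.
quzamab: 15–34 mL/min → 67% of 600 mg = 402 mg.
meromycin: < 35 mL/min → 10% of 200 mg = 20 mg.
Total = 402 + 20 = 422 mg.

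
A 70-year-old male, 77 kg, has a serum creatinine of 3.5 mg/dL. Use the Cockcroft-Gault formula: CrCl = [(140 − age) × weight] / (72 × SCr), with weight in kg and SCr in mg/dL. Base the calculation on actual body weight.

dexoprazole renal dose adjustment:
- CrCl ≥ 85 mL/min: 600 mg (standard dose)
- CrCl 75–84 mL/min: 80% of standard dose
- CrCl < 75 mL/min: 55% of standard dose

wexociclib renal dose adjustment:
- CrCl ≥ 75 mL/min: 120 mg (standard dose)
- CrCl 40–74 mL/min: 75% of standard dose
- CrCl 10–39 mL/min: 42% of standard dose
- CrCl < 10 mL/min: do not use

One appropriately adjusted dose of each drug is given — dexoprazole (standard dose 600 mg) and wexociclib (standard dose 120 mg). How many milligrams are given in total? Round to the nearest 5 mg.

CrCl = (140 − 70) × 77 / (72 × 3.5) = 5390.0 / 252.00 ≈ 21.4 mL/min
CrCl ≈ 21 mL/min.
dexoprazole: < 75 mL/min → 55% of 600 mg = 330 mg.
wexociclib: 10–39 mL/min → 42% of 120 mg = 50.4 mg.
Total = 330 + 50.4 = 380.4 mg.

380 mg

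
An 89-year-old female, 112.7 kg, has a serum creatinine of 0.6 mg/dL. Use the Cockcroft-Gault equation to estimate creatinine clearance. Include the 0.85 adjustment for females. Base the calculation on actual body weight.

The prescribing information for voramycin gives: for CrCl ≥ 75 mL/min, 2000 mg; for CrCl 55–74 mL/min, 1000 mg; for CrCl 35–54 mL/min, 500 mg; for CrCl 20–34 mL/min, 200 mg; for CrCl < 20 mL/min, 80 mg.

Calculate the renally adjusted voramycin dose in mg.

CrCl = (140 − 89) × 112.7 / (72 × 0.6) × 0.85 = 5747.7 / 43.20 × 0.85 ≈ 113.1 mL/min
CrCl ≈ 113 mL/min → bracket ≥ 75 mL/min.
Dose for this bracket: 2000 mg.

2000 mg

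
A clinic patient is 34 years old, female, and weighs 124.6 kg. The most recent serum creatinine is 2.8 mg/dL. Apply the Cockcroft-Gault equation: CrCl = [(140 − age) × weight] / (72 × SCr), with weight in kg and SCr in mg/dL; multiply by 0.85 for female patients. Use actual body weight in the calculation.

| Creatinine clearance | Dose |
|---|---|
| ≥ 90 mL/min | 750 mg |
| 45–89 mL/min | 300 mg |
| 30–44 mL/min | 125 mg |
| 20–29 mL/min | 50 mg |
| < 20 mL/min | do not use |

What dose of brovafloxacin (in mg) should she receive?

300 mg

CrCl = (140 − 34) × 124.6 / (72 × 2.8) × 0.85 = 13207.6 / 201.60 × 0.85 ≈ 55.7 mL/min
CrCl ≈ 56 mL/min → bracket 45–89 mL/min.
Dose for this bracket: 300 mg.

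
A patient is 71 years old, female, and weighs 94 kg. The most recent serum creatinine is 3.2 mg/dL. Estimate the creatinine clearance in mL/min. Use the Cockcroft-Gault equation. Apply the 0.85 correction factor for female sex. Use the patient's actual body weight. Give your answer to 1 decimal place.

CrCl = (140 − 71) × 94 / (72 × 3.2) × 0.85 = 6486.0 / 230.40 × 0.85 ≈ 23.9 mL/min

23.9 mL/min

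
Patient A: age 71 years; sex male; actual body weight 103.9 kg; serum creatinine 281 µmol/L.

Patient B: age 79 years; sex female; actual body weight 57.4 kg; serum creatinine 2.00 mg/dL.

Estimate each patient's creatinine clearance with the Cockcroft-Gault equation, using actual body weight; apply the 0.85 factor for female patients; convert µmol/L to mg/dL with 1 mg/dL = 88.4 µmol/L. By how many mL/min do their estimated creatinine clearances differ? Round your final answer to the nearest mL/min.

Patient A: SCr = 281 / 88.4 = 3.179 mg/dL
Patient A: CrCl = (140 − 71) × 103.9 / (72 × 3.179) = 7169.1 / 228.89 ≈ 31.3 mL/min
Patient B: CrCl = (140 − 79) × 57.4 / (72 × 2) × 0.85 = 3501.4 / 144.00 × 0.85 ≈ 20.7 mL/min
|31.3 − 20.7| = 10.6 mL/min

11 mL/min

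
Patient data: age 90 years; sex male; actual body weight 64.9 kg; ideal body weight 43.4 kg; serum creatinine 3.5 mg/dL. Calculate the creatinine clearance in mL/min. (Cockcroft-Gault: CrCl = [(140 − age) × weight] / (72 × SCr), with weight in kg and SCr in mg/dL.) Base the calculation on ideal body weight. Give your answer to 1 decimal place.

8.6 mL/min

CrCl = (140 − 90) × 43.4 / (72 × 3.5) = 2170.0 / 252.00 ≈ 8.6 mL/min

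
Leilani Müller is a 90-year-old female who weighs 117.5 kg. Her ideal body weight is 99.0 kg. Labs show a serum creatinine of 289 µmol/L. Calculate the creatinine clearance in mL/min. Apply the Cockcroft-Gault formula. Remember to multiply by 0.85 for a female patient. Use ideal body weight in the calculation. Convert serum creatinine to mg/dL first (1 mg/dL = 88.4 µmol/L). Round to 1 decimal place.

17.9 mL/min

SCr = 289 / 88.4 = 3.269 mg/dL
CrCl = (140 − 90) × 99 / (72 × 3.269) × 0.85 = 4950.0 / 235.37 × 0.85 ≈ 17.9 mL/min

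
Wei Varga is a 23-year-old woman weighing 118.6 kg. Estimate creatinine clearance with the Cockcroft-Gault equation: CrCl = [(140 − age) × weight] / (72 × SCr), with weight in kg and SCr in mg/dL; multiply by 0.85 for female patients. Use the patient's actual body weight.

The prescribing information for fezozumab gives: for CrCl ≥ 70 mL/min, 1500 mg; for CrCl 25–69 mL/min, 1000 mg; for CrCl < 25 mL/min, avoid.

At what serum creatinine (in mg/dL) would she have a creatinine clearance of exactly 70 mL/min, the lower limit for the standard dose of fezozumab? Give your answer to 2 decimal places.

Standard dose requires CrCl ≥ 70 mL/min.
Set (140 − 23) × 118.6 × 0.85 / (72 × SCr) = 70
SCr = (140 − 23) × 118.6 × 0.85 / (72 × 70) = 2.340 mg/dL

2.34 mg/dL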